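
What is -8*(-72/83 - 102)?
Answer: 68304/83 ≈ 822.94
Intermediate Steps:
-8*(-72/83 - 102) = -8*(-8538/83) = 68304/83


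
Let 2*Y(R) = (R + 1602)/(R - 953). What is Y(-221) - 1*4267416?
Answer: -10019894149/2348 ≈ -4.2674e+6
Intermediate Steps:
Y(R) = (1602 + R)/(2*(-953 + R)) (Y(R) = ((R + 1602)/(R - 953))/2 = ((1602 + R)/(-953 + R))/2 = (1602 + R)/(2*(-953 + R)))
Y(-221) - 1*4267416 = (1602 - 221)/(2*(-953 - 221)) - 1*4267416 = (1/2)*1381/(-1174) - 4267416 = (1/2)*(-1/1174)*1381 - 4267416 = -1381/2348 - 4267416 = -10019894149/2348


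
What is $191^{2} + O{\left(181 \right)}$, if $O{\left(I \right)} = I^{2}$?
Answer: $69242$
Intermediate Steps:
$191^{2} + O{\left(181 \right)} = 191^{2} + 181^{2} = 36481 + 32761 = 69242$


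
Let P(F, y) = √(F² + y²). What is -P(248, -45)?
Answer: -√63529 ≈ -252.05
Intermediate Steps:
-P(248, -45) = -√(248² + (-45)²) = -√(61504 + 2025) = -√63529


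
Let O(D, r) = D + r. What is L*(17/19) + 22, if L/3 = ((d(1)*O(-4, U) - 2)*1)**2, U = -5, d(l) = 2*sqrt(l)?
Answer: 20818/19 ≈ 1095.7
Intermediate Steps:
L = 1200 (L = 3*(((2*sqrt(1))*(-4 - 5) - 2)*1)**2 = 3*(((2*1)*(-9) - 2)*1)**2 = 3*((2*(-9) - 2)*1)**2 = 3*((-18 - 2)*1)**2 = 3*(-20*1)**2 = 3*(-20)**2 = 3*400 = 1200)
L*(17/19) + 22 = 1200*(17/19) + 22 = 20400/19 + 22 = 20818/19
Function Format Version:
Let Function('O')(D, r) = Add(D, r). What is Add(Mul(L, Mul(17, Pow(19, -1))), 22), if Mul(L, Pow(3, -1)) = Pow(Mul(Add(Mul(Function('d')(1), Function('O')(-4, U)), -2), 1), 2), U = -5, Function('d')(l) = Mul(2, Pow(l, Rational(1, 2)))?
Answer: Rational(20818, 19) ≈ 1095.7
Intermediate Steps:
L = 1200 (L = Mul(3, Pow(Mul(Add(Mul(Mul(2, Pow(1, Rational(1, 2))), Add(-4, -5)), -2), 1), 2)) = Mul(3, Pow(Mul(Add(Mul(Mul(2, 1), -9), -2), 1), 2)) = Mul(3, Pow(Mul(Add(Mul(2, -9), -2), 1), 2)) = Mul(3, Pow(Mul(Add(-18, -2), 1), 2)) = Mul(3, Pow(Mul(-20, 1), 2)) = Mul(3, Pow(-20, 2)) = Mul(3, 400) = 1200)
Add(Mul(L, Mul(17, Pow(19, -1))), 22) = Add(Mul(1200, Mul(17, Pow(19, -1))), 22) = Add(Mul(1200, Mul(17, Rational(1, 19))), 22) = Add(Mul(1200, Rational(17, 19)), 22) = Add(Rational(20400, 19), 22) = Rational(20818, 19)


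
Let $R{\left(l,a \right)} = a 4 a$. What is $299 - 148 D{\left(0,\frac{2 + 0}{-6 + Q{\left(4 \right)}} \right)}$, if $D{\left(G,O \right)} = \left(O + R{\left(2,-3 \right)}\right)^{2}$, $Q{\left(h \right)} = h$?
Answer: $-181001$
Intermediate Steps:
$R{\left(l,a \right)} = 4 a^{2}$ ($R{\left(l,a \right)} = 4 a a = 4 a^{2}$)
$D{\left(G,O \right)} = \left(36 + O\right)^{2}$ ($D{\left(G,O \right)} = \left(O + 4 \left(-3\right)^{2}\right)^{2} = \left(O + 4 \cdot 9\right)^{2} = \left(O + 36\right)^{2} = \left(36 + O\right)^{2}$)
$299 - 148 D{\left(0,\frac{2 + 0}{-6 + Q{\left(4 \right)}} \right)} = 299 - 148 \left(36 + \frac{2 + 0}{-6 + 4}\right)^{2} = 299 - 148 \left(36 + \frac{2}{-2}\right)^{2} = 299 - 148 \left(36 + 2 \left(- \frac{1}{2}\right)\right)^{2} = 299 - 148 \left(36 - 1\right)^{2} = 299 - 148 \cdot 35^{2} = 299 - 181300 = -181001$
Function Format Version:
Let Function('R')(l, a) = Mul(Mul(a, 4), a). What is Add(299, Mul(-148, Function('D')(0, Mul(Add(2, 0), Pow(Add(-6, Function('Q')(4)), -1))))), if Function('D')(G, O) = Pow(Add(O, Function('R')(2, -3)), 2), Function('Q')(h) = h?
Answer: -181001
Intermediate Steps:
Function('R')(l, a) = Mul(4, Pow(a, 2)) (Function('R')(l, a) = Mul(Mul(4, a), a) = Mul(4, Pow(a, 2)))
Function('D')(G, O) = Pow(Add(36, O), 2) (Function('D')(G, O) = Pow(Add(O, Mul(4, Pow(-3, 2))), 2) = Pow(Add(O, Mul(4, 9)), 2) = Pow(Add(O, 36), 2) = Pow(Add(36, O), 2))
Add(299, Mul(-148, Function('D')(0, Mul(Add(2, 0), Pow(Add(-6, Function('Q')(4)), -1))))) = Add(299, Mul(-148, Pow(Add(36, Mul(Add(2, 0), Pow(Add(-6, 4), -1))), 2))) = Add(299, Mul(-148, Pow(Add(36, Mul(2, Pow(-2, -1))), 2))) = Add(299, Mul(-148, Pow(Add(36, Mul(2, Rational(-1, 2))), 2))) = Add(299, Mul(-148, Pow(Add(36, -1), 2))) = Add(299, Mul(-148, Pow(35, 2))) = Add(299, Mul(-148, 1225)) = Add(299, -181300) = -181001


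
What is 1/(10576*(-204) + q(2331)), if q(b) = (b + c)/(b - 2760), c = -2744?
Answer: -429/925568803 ≈ -4.6350e-7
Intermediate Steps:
q(b) = (-2744 + b)/(-2760 + b) (q(b) = (b - 2744)/(b - 2760) = (-2744 + b)/(-2760 + b))
1/(10576*(-204) + q(2331)) = 1/(10576*(-204) + (-2744 + 2331)/(-2760 + 2331)) = 1/(-2157504 - 413/(-429)) = 1/(-2157504 - 1/429*(-413)) = 1/(-2157504 + 413/429) = 1/(-925568803/429) = -429/925568803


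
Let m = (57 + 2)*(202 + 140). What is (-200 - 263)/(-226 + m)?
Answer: -463/19952 ≈ -0.023206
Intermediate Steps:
m = 20178 (m = 59*342 = 20178)
(-200 - 263)/(-226 + m) = (-200 - 263)/(-226 + 20178) = -463/19952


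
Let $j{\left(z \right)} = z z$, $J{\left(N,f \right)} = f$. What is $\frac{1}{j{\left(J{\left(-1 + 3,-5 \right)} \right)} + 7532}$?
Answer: $\frac{1}{7557} \approx 0.00013233$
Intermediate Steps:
$j{\left(z \right)} = z^{2}$
$\frac{1}{j{\left(J{\left(-1 + 3,-5 \right)} \right)} + 7532} = \frac{1}{\left(-5\right)^{2} + 7532} = \frac{1}{25 + 7532} = \frac{1}{7557}$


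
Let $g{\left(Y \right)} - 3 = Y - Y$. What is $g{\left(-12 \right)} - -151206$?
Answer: $151209$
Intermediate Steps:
$g{\left(Y \right)} = 3$ ($g{\left(Y \right)} = 3 + \left(Y - Y\right) = 3 + 0 = 3$)
$g{\left(-12 \right)} - -151206 = 3 - -151206 = 3 + 151206 = 151209$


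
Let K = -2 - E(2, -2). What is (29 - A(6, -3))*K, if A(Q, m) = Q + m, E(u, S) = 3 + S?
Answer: -78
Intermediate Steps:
K = -3 (K = -2 - (3 - 2) = -2 - 1*1 = -2 - 1 = -3)
(29 - A(6, -3))*K = (29 - (6 - 3))*(-3) = (29 - 1*3)*(-3) = (29 - 3)*(-3) = 26*(-3) = -78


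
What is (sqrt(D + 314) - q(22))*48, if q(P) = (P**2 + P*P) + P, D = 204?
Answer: -47520 + 48*sqrt(518) ≈ -46428.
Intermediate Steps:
q(P) = P + 2*P**2 (q(P) = (P**2 + P**2) + P = 2*P**2 + P = P + 2*P**2)
(sqrt(D + 314) - q(22))*48 = (sqrt(204 + 314) - 22*(1 + 2*22))*48 = (sqrt(518) - 22*(1 + 44))*48 = (sqrt(518) - 22*45)*48 = (sqrt(518) - 1*990)*48 = (sqrt(518) - 990)*48 = (-990 + sqrt(518))*48 = -47520 + 48*sqrt(518)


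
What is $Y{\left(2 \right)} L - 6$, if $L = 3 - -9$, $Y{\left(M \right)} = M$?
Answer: $18$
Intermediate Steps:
$L = 12$ ($L = 3 + 9 = 12$)
$Y{\left(2 \right)} L - 6 = 2 \cdot 12 - 6 = 24 - 6 = 18$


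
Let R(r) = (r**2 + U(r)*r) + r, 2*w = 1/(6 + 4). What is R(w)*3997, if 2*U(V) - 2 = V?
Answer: 331751/800 ≈ 414.69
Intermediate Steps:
U(V) = 1 + V/2
w = 1/20 (w = 1/(2*(6 + 4)) = (1/2)/10 = (1/2)*(1/10) = 1/20 ≈ 0.050000)
R(r) = r + r**2 + r*(1 + r/2) (R(r) = (r**2 + (1 + r/2)*r) + r = (r**2 + r*(1 + r/2)) + r = r + r**2 + r*(1 + r/2))
R(w)*3997 = ((1/2)*(1/20)*(4 + 3*(1/20)))*3997 = ((1/2)*(1/20)*(4 + 3/20))*3997 = ((1/2)*(1/20)*(83/20))*3997 = (83/800)*3997 = 331751/800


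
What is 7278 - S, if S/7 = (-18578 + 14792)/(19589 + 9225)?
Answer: 104867397/14407 ≈ 7278.9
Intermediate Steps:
S = -13251/14407 (S = 7*((-18578 + 14792)/(19589 + 9225)) = 7*(-3786/28814) = 7*(-3786*1/28814) = 7*(-1893/14407) = -13251/14407 ≈ -0.91976)
7278 - S = 7278 - 1*(-13251/14407) = 7278 + 13251/14407 = 104867397/14407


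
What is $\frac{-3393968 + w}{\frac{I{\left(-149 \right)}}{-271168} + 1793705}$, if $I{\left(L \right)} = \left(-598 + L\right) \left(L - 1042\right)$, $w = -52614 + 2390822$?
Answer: $- \frac{286288327680}{486394507763} \approx -0.58859$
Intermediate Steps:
$w = 2338208$
$I{\left(L \right)} = \left(-1042 + L\right) \left(-598 + L\right)$ ($I{\left(L \right)} = \left(-598 + L\right) \left(-1042 + L\right) = \left(-1042 + L\right) \left(-598 + L\right)$)
$\frac{-3393968 + w}{\frac{I{\left(-149 \right)}}{-271168} + 1793705} = \frac{-3393968 + 2338208}{\frac{623116 + \left(-149\right)^{2} - -244360}{-271168} + 1793705} = - \frac{1055760}{\left(623116 + 22201 + 244360\right) \left(- \frac{1}{271168}\right) + 1793705} = - \frac{1055760}{889677 \left(- \frac{1}{271168}\right) + 1793705} = - \frac{1055760}{- \frac{889677}{271168} + 1793705} = - \frac{1055760}{\frac{486394507763}{271168}} = \left(-1055760\right) \frac{271168}{486394507763} = - \frac{286288327680}{486394507763}$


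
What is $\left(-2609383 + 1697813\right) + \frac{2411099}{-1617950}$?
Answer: $- \frac{1474877092599}{1617950} \approx -9.1157 \cdot 10^{5}$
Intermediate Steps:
$\left(-2609383 + 1697813\right) + \frac{2411099}{-1617950} = -911570 + 2411099 \left(- \frac{1}{1617950}\right) = -911570 - \frac{2411099}{1617950} = - \frac{1474877092599}{1617950}$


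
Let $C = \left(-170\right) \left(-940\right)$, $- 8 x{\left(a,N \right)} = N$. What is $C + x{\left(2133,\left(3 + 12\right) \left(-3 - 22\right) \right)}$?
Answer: $\frac{1278775}{8} \approx 1.5985 \cdot 10^{5}$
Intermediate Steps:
$x{\left(a,N \right)} = - \frac{N}{8}$
$C = 159800$
$C + x{\left(2133,\left(3 + 12\right) \left(-3 - 22\right) \right)} = 159800 - \frac{\left(3 + 12\right) \left(-3 - 22\right)}{8} = 159800 - \frac{15 \left(-25\right)}{8} = 159800 - - \frac{375}{8} = 159800 + \frac{375}{8} = \frac{1278775}{8}$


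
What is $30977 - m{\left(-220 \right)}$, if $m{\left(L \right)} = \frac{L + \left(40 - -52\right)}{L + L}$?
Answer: $\frac{1703719}{55} \approx 30977.0$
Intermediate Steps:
$m{\left(L \right)} = \frac{92 + L}{2 L}$ ($m{\left(L \right)} = \frac{L + \left(40 + 52\right)}{2 L} = \left(L + 92\right) \frac{1}{2 L} = \left(92 + L\right) \frac{1}{2 L} = \frac{92 + L}{2 L}$)
$30977 - m{\left(-220 \right)} = 30977 - \frac{92 - 220}{2 \left(-220\right)} = 30977 - \frac{1}{2} \left(- \frac{1}{220}\right) \left(-128\right) = 30977 - \frac{16}{55} = \frac{1703719}{55}$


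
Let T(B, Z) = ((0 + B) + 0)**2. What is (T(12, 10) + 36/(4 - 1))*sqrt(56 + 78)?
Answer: 156*sqrt(134) ≈ 1805.8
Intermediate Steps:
T(B, Z) = B**2 (T(B, Z) = (B + 0)**2 = B**2)
(T(12, 10) + 36/(4 - 1))*sqrt(56 + 78) = (12**2 + 36/(4 - 1))*sqrt(56 + 78) = (144 + 36/3)*sqrt(134) = (144 + 36*(1/3))*sqrt(134) = (144 + 12)*sqrt(134) = 156*sqrt(134)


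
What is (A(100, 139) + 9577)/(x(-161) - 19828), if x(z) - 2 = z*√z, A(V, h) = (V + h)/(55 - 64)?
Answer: -74092348/155443131 + 601678*I*√161/155443131 ≈ -0.47665 + 0.049114*I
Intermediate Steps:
A(V, h) = -V/9 - h/9 (A(V, h) = (V + h)/(-9) = (V + h)*(-⅑) = -V/9 - h/9)
x(z) = 2 + z^(3/2) (x(z) = 2 + z*√z = 2 + z^(3/2))
(A(100, 139) + 9577)/(x(-161) - 19828) = ((-⅑*100 - ⅑*139) + 9577)/((2 + (-161)^(3/2)) - 19828) = ((-100/9 - 139/9) + 9577)/((2 - 161*I*√161) - 19828) = (-239/9 + 9577)/(-19826 - 161*I*√161) = 85954/(9*(-19826 - 161*I*√161))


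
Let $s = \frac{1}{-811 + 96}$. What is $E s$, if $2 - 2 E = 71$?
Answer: $\frac{69}{1430} \approx 0.048252$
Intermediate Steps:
$E = - \frac{69}{2}$ ($E = 1 - \frac{71}{2} = - \frac{69}{2} \approx -34.5$)
$s = - \frac{1}{715}$ ($s = \frac{1}{-715} = - \frac{1}{715} \approx -0.0013986$)
$E s = \left(- \frac{69}{2}\right) \left(- \frac{1}{715}\right) = \frac{69}{1430}$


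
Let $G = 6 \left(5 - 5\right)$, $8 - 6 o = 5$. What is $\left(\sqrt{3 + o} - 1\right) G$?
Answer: $0$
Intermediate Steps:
$o = \frac{1}{2}$ ($o = \frac{4}{3} - \frac{5}{6} = \frac{1}{2} \approx 0.5$)
$G = 0$ ($G = 6 \cdot 0 = 0$)
$\left(\sqrt{3 + o} - 1\right) G = \left(\sqrt{3 + \frac{1}{2}} - 1\right) 0 = \left(\sqrt{\frac{7}{2}} - 1\right) 0 = \left(\frac{\sqrt{14}}{2} - 1\right) 0 = \left(-1 + \frac{\sqrt{14}}{2}\right) 0 = 0$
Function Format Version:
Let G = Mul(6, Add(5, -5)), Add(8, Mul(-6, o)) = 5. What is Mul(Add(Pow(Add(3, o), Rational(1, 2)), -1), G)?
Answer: 0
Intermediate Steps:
o = Rational(1, 2) (o = Add(Rational(4, 3), Mul(Rational(-1, 6), 5)) = Add(Rational(4, 3), Rational(-5, 6)) = Rational(1, 2) ≈ 0.50000)
G = 0 (G = Mul(6, 0) = 0)
Mul(Add(Pow(Add(3, o), Rational(1, 2)), -1), G) = Mul(Add(Pow(Add(3, Rational(1, 2)), Rational(1, 2)), -1), 0) = Mul(Add(Pow(Rational(7, 2), Rational(1, 2)), -1), 0) = Mul(Add(Mul(Rational(1, 2), Pow(14, Rational(1, 2))), -1), 0) = Mul(Add(-1, Mul(Rational(1, 2), Pow(14, Rational(1, 2)))), 0) = 0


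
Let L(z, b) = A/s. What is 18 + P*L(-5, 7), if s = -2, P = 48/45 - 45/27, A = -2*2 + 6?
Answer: 93/5 ≈ 18.600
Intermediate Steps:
A = 2 (A = -4 + 6 = 2)
P = -⅗ (P = 48*(1/45) - 45*1/27 = 16/15 - 5/3 = -⅗ ≈ -0.60000)
L(z, b) = -1 (L(z, b) = 2/(-2) = 2*(-½) = -1)
18 + P*L(-5, 7) = 18 - ⅗*(-1) = 18 + ⅗ = 93/5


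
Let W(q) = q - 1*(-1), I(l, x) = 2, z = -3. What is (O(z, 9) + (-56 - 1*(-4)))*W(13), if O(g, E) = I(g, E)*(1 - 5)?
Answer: -840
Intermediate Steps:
W(q) = 1 + q (W(q) = q + 1 = 1 + q)
O(g, E) = -8 (O(g, E) = 2*(1 - 5) = 2*(-4) = -8)
(O(z, 9) + (-56 - 1*(-4)))*W(13) = (-8 + (-56 - 1*(-4)))*(1 + 13) = (-8 + (-56 + 4))*14 = (-8 - 52)*14 = -60*14 = -840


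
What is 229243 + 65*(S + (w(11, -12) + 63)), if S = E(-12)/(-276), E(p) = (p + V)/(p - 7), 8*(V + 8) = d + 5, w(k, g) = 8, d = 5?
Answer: 1635133511/6992 ≈ 2.3386e+5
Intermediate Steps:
V = -27/4 (V = -8 + (5 + 5)/8 = -8 + (1/8)*10 = -8 + 5/4 = -27/4 ≈ -6.7500)
E(p) = (-27/4 + p)/(-7 + p) (E(p) = (p - 27/4)/(p - 7) = (-27/4 + p)/(-7 + p))
S = -25/6992 (S = ((-27/4 - 12)/(-7 - 12))/(-276) = (-75/4/(-19))*(-1/276) = -1/19*(-75/4)*(-1/276) = (75/76)*(-1/276) = -25/6992 ≈ -0.0035755)
229243 + 65*(S + (w(11, -12) + 63)) = 229243 + 65*(-25/6992 + (8 + 63)) = 229243 + 65*(-25/6992 + 71) = 229243 + 65*(496407/6992) = 229243 + 32266455/6992 = 1635133511/6992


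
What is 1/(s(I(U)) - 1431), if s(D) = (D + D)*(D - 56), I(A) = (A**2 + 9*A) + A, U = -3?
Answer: 1/1803 ≈ 0.00055463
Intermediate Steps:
I(A) = A**2 + 10*A
s(D) = 2*D*(-56 + D) (s(D) = (2*D)*(-56 + D) = 2*D*(-56 + D))
1/(s(I(U)) - 1431) = 1/(2*(-3*(10 - 3))*(-56 - 3*(10 - 3)) - 1431) = 1/(2*(-3*7)*(-56 - 3*7) - 1431) = 1/(2*(-21)*(-56 - 21) - 1431) = 1/(2*(-21)*(-77) - 1431) = 1/(3234 - 1431) = 1/1803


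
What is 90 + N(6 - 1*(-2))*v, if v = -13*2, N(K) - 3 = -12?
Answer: 324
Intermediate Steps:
N(K) = -9 (N(K) = 3 - 12 = -9)
v = -26
90 + N(6 - 1*(-2))*v = 90 - 9*(-26) = 90 + 234 = 324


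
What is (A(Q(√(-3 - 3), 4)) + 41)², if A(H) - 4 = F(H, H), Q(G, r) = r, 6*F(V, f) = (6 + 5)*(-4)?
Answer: 12769/9 ≈ 1418.8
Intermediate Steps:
F(V, f) = -22/3 (F(V, f) = ((6 + 5)*(-4))/6 = (11*(-4))/6 = (⅙)*(-44) = -22/3)
A(H) = -10/3 (A(H) = 4 - 22/3 = -10/3)
(A(Q(√(-3 - 3), 4)) + 41)² = (-10/3 + 41)² = (113/3)² = 12769/9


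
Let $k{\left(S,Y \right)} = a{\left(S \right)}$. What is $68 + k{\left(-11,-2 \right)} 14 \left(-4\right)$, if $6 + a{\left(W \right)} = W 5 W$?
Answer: $-33476$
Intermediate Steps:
$a{\left(W \right)} = -6 + 5 W^{2}$ ($a{\left(W \right)} = -6 + W 5 W = -6 + 5 W W = -6 + 5 W^{2}$)
$k{\left(S,Y \right)} = -6 + 5 S^{2}$
$68 + k{\left(-11,-2 \right)} 14 \left(-4\right) = 68 + \left(-6 + 5 \left(-11\right)^{2}\right) 14 \left(-4\right) = 68 + \left(-6 + 5 \cdot 121\right) \left(-56\right) = 68 + \left(-6 + 605\right) \left(-56\right) = 68 + 599 \left(-56\right) = 68 - 33544 = -33476$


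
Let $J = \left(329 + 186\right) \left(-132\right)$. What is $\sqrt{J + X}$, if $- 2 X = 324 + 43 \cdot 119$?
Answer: $\frac{i \sqrt{282802}}{2} \approx 265.9 i$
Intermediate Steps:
$J = -67980$ ($J = 515 \left(-132\right) = -67980$)
$X = - \frac{5441}{2}$ ($X = - \frac{324 + 43 \cdot 119}{2} = - \frac{324 + 5117}{2} = \left(- \frac{1}{2}\right) 5441 = - \frac{5441}{2} \approx -2720.5$)
$\sqrt{J + X} = \sqrt{-67980 - \frac{5441}{2}} = \sqrt{- \frac{141401}{2}} = \frac{i \sqrt{282802}}{2}$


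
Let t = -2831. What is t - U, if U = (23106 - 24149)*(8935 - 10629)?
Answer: -1769673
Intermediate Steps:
U = 1766842 (U = -1043*(-1694) = 1766842)
t - U = -2831 - 1*1766842 = -2831 - 1766842 = -1769673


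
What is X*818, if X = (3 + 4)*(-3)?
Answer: -17178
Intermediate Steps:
X = -21 (X = 7*(-3) = -21)
X*818 = -21*818 = -17178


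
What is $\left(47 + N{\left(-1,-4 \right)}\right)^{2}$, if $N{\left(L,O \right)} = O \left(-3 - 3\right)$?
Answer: $5041$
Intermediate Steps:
$N{\left(L,O \right)} = - 6 O$ ($N{\left(L,O \right)} = O \left(-6\right) = - 6 O$)
$\left(47 + N{\left(-1,-4 \right)}\right)^{2} = \left(47 - -24\right)^{2} = \left(47 + 24\right)^{2} = 71^{2} = 5041$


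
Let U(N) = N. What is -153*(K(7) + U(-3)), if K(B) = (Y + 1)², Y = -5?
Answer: -1989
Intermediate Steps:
K(B) = 16 (K(B) = (-5 + 1)² = (-4)² = 16)
-153*(K(7) + U(-3)) = -153*(16 - 3) = -153*13 = -1989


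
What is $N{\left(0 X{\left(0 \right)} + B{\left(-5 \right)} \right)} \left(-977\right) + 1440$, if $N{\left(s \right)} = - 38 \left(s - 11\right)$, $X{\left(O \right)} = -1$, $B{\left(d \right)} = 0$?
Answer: $-406946$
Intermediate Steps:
$N{\left(s \right)} = 418 - 38 s$ ($N{\left(s \right)} = - 38 \left(-11 + s\right) = 418 - 38 s$)
$N{\left(0 X{\left(0 \right)} + B{\left(-5 \right)} \right)} \left(-977\right) + 1440 = \left(418 - 38 \left(0 \left(-1\right) + 0\right)\right) \left(-977\right) + 1440 = \left(418 - 38 \left(0 + 0\right)\right) \left(-977\right) + 1440 = \left(418 - 0\right) \left(-977\right) + 1440 = \left(418 + 0\right) \left(-977\right) + 1440 = 418 \left(-977\right) + 1440 = -408386 + 1440 = -406946$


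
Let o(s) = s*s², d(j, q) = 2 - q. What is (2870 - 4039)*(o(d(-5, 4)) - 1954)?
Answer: 2293578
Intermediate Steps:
o(s) = s³
(2870 - 4039)*(o(d(-5, 4)) - 1954) = (2870 - 4039)*((2 - 1*4)³ - 1954) = -1169*((2 - 4)³ - 1954) = -1169*((-2)³ - 1954) = -1169*(-8 - 1954) = -1169*(-1962) = 2293578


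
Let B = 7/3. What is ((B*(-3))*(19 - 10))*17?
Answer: -1071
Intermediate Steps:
B = 7/3 (B = 7*(⅓) = 7/3 ≈ 2.3333)
((B*(-3))*(19 - 10))*17 = (((7/3)*(-3))*(19 - 10))*17 = -7*9*17 = -63*17 = -1071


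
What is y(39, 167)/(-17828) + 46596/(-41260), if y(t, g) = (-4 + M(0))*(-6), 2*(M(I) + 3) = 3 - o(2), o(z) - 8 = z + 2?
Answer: -208390107/183895820 ≈ -1.1332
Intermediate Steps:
o(z) = 10 + z (o(z) = 8 + (z + 2) = 8 + (2 + z) = 10 + z)
M(I) = -15/2 (M(I) = -3 + (3 - (10 + 2))/2 = -3 + (3 - 1*12)/2 = -3 + (3 - 12)/2 = -3 + (½)*(-9) = -3 - 9/2 = -15/2)
y(t, g) = 69 (y(t, g) = (-4 - 15/2)*(-6) = -23/2*(-6) = 69)
y(39, 167)/(-17828) + 46596/(-41260) = 69/(-17828) + 46596/(-41260) = 69*(-1/17828) + 46596*(-1/41260) = -69/17828 - 11649/10315 = -208390107/183895820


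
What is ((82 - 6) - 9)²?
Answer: 4489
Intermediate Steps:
((82 - 6) - 9)² = (76 - 9)² = 67² = 4489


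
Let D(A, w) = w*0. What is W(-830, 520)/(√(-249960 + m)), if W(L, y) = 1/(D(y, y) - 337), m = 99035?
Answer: I*√6037/10172345 ≈ 7.6382e-6*I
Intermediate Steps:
D(A, w) = 0
W(L, y) = -1/337 (W(L, y) = 1/(0 - 337) = 1/(-337) = -1/337)
W(-830, 520)/(√(-249960 + m)) = -1/(337*√(-249960 + 99035)) = -(-I*√6037/30185)/337 = -(-1)*I*√6037/10172345 = I*√6037/10172345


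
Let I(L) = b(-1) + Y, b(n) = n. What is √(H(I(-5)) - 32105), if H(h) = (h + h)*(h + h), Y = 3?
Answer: I*√32089 ≈ 179.13*I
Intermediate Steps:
I(L) = 2 (I(L) = -1 + 3 = 2)
H(h) = 4*h² (H(h) = (2*h)*(2*h) = 4*h²)
√(H(I(-5)) - 32105) = √(4*2² - 32105) = √(4*4 - 32105) = √(16 - 32105) = √(-32089) = I*√32089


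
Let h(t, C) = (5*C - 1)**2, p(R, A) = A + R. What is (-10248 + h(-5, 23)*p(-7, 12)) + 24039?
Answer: 78771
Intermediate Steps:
h(t, C) = (-1 + 5*C)**2
(-10248 + h(-5, 23)*p(-7, 12)) + 24039 = (-10248 + (-1 + 5*23)**2*(12 - 7)) + 24039 = (-10248 + (-1 + 115)**2*5) + 24039 = (-10248 + 114**2*5) + 24039 = (-10248 + 12996*5) + 24039 = (-10248 + 64980) + 24039 = 54732 + 24039 = 78771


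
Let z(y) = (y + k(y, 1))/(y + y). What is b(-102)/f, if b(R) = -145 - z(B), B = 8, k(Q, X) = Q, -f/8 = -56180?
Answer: -73/224720 ≈ -0.00032485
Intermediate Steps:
f = 449440 (f = -8*(-56180) = 449440)
z(y) = 1 (z(y) = (y + y)/(y + y) = (2*y)/((2*y)) = (2*y)*(1/(2*y)) = 1)
b(R) = -146 (b(R) = -145 - 1*1 = -145 - 1 = -146)
b(-102)/f = -146/449440 = -146*1/449440 = -73/224720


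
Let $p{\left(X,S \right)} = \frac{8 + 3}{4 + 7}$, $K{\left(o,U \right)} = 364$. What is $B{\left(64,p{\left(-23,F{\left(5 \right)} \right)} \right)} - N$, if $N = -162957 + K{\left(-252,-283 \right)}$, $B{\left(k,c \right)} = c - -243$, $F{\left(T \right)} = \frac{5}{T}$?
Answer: $162837$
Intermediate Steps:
$p{\left(X,S \right)} = 1$ ($p{\left(X,S \right)} = \frac{11}{11} = 11 \cdot \frac{1}{11} = 1$)
$B{\left(k,c \right)} = 243 + c$ ($B{\left(k,c \right)} = c + 243 = 243 + c$)
$N = -162593$ ($N = -162957 + 364 = -162593$)
$B{\left(64,p{\left(-23,F{\left(5 \right)} \right)} \right)} - N = \left(243 + 1\right) - -162593 = 244 + 162593 = 162837$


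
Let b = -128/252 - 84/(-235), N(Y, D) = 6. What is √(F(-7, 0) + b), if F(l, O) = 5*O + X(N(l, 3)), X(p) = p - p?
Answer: 2*I*√916265/4935 ≈ 0.38793*I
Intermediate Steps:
X(p) = 0
F(l, O) = 5*O (F(l, O) = 5*O + 0 = 5*O)
b = -2228/14805 (b = -128*1/252 - 84*(-1/235) = -32/63 + 84/235 = -2228/14805 ≈ -0.15049)
√(F(-7, 0) + b) = √(5*0 - 2228/14805) = √(0 - 2228/14805) = √(-2228/14805) = 2*I*√916265/4935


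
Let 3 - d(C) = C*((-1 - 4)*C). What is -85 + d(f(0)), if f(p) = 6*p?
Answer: -82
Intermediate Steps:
d(C) = 3 + 5*C**2 (d(C) = 3 - C*(-1 - 4)*C = 3 - C*(-5*C) = 3 - (-5)*C**2 = 3 + 5*C**2)
-85 + d(f(0)) = -85 + (3 + 5*(6*0)**2) = -85 + (3 + 5*0**2) = -85 + (3 + 5*0) = -85 + (3 + 0) = -85 + 3 = -82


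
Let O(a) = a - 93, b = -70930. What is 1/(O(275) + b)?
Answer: -1/70748 ≈ -1.4135e-5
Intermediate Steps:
O(a) = -93 + a
1/(O(275) + b) = 1/((-93 + 275) - 70930) = 1/(182 - 70930) = 1/(-70748) = -1/70748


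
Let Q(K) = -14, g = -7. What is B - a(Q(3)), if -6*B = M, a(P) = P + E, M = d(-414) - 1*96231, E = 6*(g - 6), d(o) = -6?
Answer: 32263/2 ≈ 16132.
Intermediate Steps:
E = -78 (E = 6*(-7 - 6) = 6*(-13) = -78)
M = -96237 (M = -6 - 1*96231 = -6 - 96231 = -96237)
a(P) = -78 + P (a(P) = P - 78 = -78 + P)
B = 32079/2 (B = -⅙*(-96237) = 32079/2 ≈ 16040.)
B - a(Q(3)) = 32079/2 - (-78 - 14) = 32079/2 - 1*(-92) = 32079/2 + 92 = 32263/2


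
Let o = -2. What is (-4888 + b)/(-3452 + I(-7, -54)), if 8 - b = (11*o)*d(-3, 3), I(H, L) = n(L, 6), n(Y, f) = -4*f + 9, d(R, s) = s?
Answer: 4814/3467 ≈ 1.3885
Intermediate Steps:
n(Y, f) = 9 - 4*f
I(H, L) = -15 (I(H, L) = 9 - 4*6 = 9 - 24 = -15)
b = 74 (b = 8 - 11*(-2)*3 = 8 - (-22)*3 = 8 - 1*(-66) = 8 + 66 = 74)
(-4888 + b)/(-3452 + I(-7, -54)) = (-4888 + 74)/(-3452 - 15) = -4814/(-3467) = -4814*(-1/3467) = 4814/3467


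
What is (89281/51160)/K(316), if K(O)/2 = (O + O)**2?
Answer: 89281/40869063680 ≈ 2.1846e-6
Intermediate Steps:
K(O) = 8*O**2 (K(O) = 2*(O + O)**2 = 2*(2*O)**2 = 2*(4*O**2) = 8*O**2)
(89281/51160)/K(316) = (89281/51160)/((8*316**2)) = (89281*(1/51160))/((8*99856)) = (89281/51160)/798848 = (89281/51160)*(1/798848) = 89281/40869063680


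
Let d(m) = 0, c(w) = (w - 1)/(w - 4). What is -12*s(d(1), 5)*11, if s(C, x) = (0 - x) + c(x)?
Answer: 132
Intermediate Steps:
c(w) = (-1 + w)/(-4 + w)
s(C, x) = -x + (-1 + x)/(-4 + x) (s(C, x) = (0 - x) + (-1 + x)/(-4 + x) = -x + (-1 + x)/(-4 + x))
-12*s(d(1), 5)*11 = -12*(-1 + 5 - 1*5*(-4 + 5))/(-4 + 5)*11 = -12*(-1 + 5 - 1*5*1)/1*11 = -12*(-1 + 5 - 5)*11 = -12*(-1)*11 = 12*11 = 132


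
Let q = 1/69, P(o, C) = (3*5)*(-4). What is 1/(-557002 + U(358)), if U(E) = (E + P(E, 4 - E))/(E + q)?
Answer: -24703/13759599844 ≈ -1.7953e-6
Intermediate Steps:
P(o, C) = -60 (P(o, C) = 15*(-4) = -60)
q = 1/69 ≈ 0.014493
U(E) = (-60 + E)/(1/69 + E) (U(E) = (E - 60)/(E + 1/69) = (-60 + E)/(1/69 + E))
1/(-557002 + U(358)) = 1/(-557002 + 69*(-60 + 358)/(1 + 69*358)) = 1/(-557002 + 69*298/(1 + 24702)) = 1/(-557002 + 69*298/24703) = 1/(-557002 + 69*(1/24703)*298) = 1/(-557002 + 20562/24703) = 1/(-13759599844/24703) = -24703/13759599844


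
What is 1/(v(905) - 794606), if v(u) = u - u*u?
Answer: -1/1612726 ≈ -6.2007e-7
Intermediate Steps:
v(u) = u - u²
1/(v(905) - 794606) = 1/(905*(1 - 1*905) - 794606) = 1/(905*(1 - 905) - 794606) = 1/(905*(-904) - 794606) = 1/(-818120 - 794606) = 1/(-1612726) = -1/1612726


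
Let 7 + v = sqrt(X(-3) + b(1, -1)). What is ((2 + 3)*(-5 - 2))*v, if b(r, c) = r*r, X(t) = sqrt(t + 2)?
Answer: 245 - 35*sqrt(1 + I) ≈ 206.55 - 15.928*I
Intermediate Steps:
X(t) = sqrt(2 + t)
b(r, c) = r**2
v = -7 + sqrt(1 + I) (v = -7 + sqrt(sqrt(2 - 3) + 1**2) = -7 + sqrt(sqrt(-1) + 1) = -7 + sqrt(I + 1) = -7 + sqrt(1 + I) ≈ -5.9013 + 0.45509*I)
((2 + 3)*(-5 - 2))*v = ((2 + 3)*(-5 - 2))*(-7 + sqrt(1 + I)) = (5*(-7))*(-7 + sqrt(1 + I)) = -35*(-7 + sqrt(1 + I)) = 245 - 35*sqrt(1 + I)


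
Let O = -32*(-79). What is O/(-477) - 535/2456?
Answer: -6463963/1171512 ≈ -5.5176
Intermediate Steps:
O = 2528
O/(-477) - 535/2456 = 2528/(-477) - 535/2456 = 2528*(-1/477) - 535*1/2456 = -2528/477 - 535/2456 = -6463963/1171512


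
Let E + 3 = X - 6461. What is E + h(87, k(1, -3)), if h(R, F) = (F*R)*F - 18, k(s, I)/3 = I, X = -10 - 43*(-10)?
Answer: 985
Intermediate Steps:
X = 420 (X = -10 + 430 = 420)
k(s, I) = 3*I
E = -6044 (E = -3 + (420 - 6461) = -3 - 6041 = -6044)
h(R, F) = -18 + R*F² (h(R, F) = R*F² - 18 = -18 + R*F²)
E + h(87, k(1, -3)) = -6044 + (-18 + 87*(3*(-3))²) = -6044 + (-18 + 87*(-9)²) = -6044 + (-18 + 87*81) = -6044 + (-18 + 7047) = -6044 + 7029 = 985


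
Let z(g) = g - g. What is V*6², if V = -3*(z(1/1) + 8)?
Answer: -864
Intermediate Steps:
z(g) = 0
V = -24 (V = -3*(0 + 8) = -3*8 = -24)
V*6² = -24*6² = -24*36 = -864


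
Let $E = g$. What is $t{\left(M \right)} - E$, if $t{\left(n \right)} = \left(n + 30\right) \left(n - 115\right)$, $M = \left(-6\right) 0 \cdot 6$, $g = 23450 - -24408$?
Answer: $-51308$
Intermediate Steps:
$g = 47858$ ($g = 23450 + 24408 = 47858$)
$M = 0$ ($M = 0 \cdot 6 = 0$)
$E = 47858$
$t{\left(n \right)} = \left(-115 + n\right) \left(30 + n\right)$ ($t{\left(n \right)} = \left(30 + n\right) \left(-115 + n\right) = \left(-115 + n\right) \left(30 + n\right)$)
$t{\left(M \right)} - E = \left(-3450 + 0^{2} - 0\right) - 47858 = \left(-3450 + 0 + 0\right) - 47858 = -3450 - 47858 = -51308$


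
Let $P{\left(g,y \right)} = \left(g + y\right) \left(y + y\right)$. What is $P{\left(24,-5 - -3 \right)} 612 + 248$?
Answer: $-53608$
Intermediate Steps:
$P{\left(g,y \right)} = 2 y \left(g + y\right)$ ($P{\left(g,y \right)} = \left(g + y\right) 2 y = 2 y \left(g + y\right)$)
$P{\left(24,-5 - -3 \right)} 612 + 248 = 2 \left(-5 - -3\right) \left(24 - 2\right) 612 + 248 = 2 \left(-5 + 3\right) \left(24 + \left(-5 + 3\right)\right) 612 + 248 = 2 \left(-2\right) \left(24 - 2\right) 612 + 248 = 2 \left(-2\right) 22 \cdot 612 + 248 = \left(-88\right) 612 + 248 = -53856 + 248 = -53608$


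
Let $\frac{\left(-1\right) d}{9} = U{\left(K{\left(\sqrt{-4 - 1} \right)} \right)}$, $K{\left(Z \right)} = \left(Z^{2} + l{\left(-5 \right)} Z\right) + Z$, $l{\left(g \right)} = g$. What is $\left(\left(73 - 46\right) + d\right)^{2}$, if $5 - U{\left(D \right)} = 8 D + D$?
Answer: $-345951 + 274104 i \sqrt{5} \approx -3.4595 \cdot 10^{5} + 6.1292 \cdot 10^{5} i$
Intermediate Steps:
$K{\left(Z \right)} = Z^{2} - 4 Z$ ($K{\left(Z \right)} = \left(Z^{2} - 5 Z\right) + Z = Z^{2} - 4 Z$)
$U{\left(D \right)} = 5 - 9 D$ ($U{\left(D \right)} = 5 - \left(8 D + D\right) = 5 - 9 D$)
$d = -45 + 81 i \sqrt{5} \left(-4 + i \sqrt{5}\right)$ ($d = - 9 \left(5 - 9 \sqrt{-4 - 1} \left(-4 + \sqrt{-4 - 1}\right)\right) = - 9 \left(5 - 9 \sqrt{-5} \left(-4 + \sqrt{-5}\right)\right) = - 9 \left(5 - 9 i \sqrt{5} \left(-4 + i \sqrt{5}\right)\right) = -45 + 81 i \sqrt{5} \left(-4 + i \sqrt{5}\right) \approx -450.0 - 724.49 i$)
$\left(\left(73 - 46\right) + d\right)^{2} = \left(\left(73 - 46\right) - \left(450 + 324 i \sqrt{5}\right)\right)^{2} = \left(27 - \left(450 + 324 i \sqrt{5}\right)\right)^{2} = \left(-423 - 324 i \sqrt{5}\right)^{2}$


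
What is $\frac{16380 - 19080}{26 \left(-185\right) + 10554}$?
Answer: $- \frac{675}{1436} \approx -0.47006$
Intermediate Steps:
$\frac{16380 - 19080}{26 \left(-185\right) + 10554} = - \frac{2700}{-4810 + 10554} = - \frac{2700}{5744} = \left(-2700\right) \frac{1}{5744} = - \frac{675}{1436}$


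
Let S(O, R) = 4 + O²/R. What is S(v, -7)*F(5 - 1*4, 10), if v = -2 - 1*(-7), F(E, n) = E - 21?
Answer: -60/7 ≈ -8.5714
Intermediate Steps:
F(E, n) = -21 + E
v = 5 (v = -2 + 7 = 5)
S(v, -7)*F(5 - 1*4, 10) = (4 + 5²/(-7))*(-21 + (5 - 1*4)) = (4 + 25*(-⅐))*(-21 + (5 - 4)) = (4 - 25/7)*(-21 + 1) = (3/7)*(-20) = -60/7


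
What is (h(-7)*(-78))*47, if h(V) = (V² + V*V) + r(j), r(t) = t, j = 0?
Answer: -359268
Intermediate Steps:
h(V) = 2*V² (h(V) = (V² + V*V) + 0 = (V² + V²) + 0 = 2*V² + 0 = 2*V²)
(h(-7)*(-78))*47 = ((2*(-7)²)*(-78))*47 = ((2*49)*(-78))*47 = (98*(-78))*47 = -7644*47 = -359268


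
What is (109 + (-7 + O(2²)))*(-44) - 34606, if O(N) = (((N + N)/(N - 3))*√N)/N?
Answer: -39270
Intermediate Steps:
O(N) = 2*√N/(-3 + N) (O(N) = (((2*N)/(-3 + N))*√N)/N = ((2*N/(-3 + N))*√N)/N = (2*N^(3/2)/(-3 + N))/N = 2*√N/(-3 + N))
(109 + (-7 + O(2²)))*(-44) - 34606 = (109 + (-7 + 2*√(2²)/(-3 + 2²)))*(-44) - 34606 = (109 + (-7 + 2*√4/(-3 + 4)))*(-44) - 34606 = (109 + (-7 + 2*2/1))*(-44) - 34606 = (109 + (-7 + 2*2*1))*(-44) - 34606 = (109 + (-7 + 4))*(-44) - 34606 = (109 - 3)*(-44) - 34606 = 106*(-44) - 34606 = -4664 - 34606 = -39270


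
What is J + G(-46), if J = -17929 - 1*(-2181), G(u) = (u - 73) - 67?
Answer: -15934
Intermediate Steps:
G(u) = -140 + u (G(u) = (-73 + u) - 67 = -140 + u)
J = -15748 (J = -17929 + 2181 = -15748)
J + G(-46) = -15748 + (-140 - 46) = -15748 - 186 = -15934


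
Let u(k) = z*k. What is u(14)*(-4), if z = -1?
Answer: 56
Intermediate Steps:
u(k) = -k
u(14)*(-4) = -1*14*(-4) = -14*(-4) = 56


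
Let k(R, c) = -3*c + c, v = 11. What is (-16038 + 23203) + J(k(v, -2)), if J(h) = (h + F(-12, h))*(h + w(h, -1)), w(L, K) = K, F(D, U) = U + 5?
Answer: 7204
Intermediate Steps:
F(D, U) = 5 + U
k(R, c) = -2*c
J(h) = (-1 + h)*(5 + 2*h) (J(h) = (h + (5 + h))*(h - 1) = (5 + 2*h)*(-1 + h) = (-1 + h)*(5 + 2*h))
(-16038 + 23203) + J(k(v, -2)) = (-16038 + 23203) + (-5 + 2*(-2*(-2))**2 + 3*(-2*(-2))) = 7165 + (-5 + 2*4**2 + 3*4) = 7165 + (-5 + 2*16 + 12) = 7165 + (-5 + 32 + 12) = 7165 + 39 = 7204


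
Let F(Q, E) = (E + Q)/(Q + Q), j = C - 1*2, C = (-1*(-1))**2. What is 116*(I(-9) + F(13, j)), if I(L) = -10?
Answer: -14384/13 ≈ -1106.5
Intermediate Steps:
C = 1 (C = 1**2 = 1)
j = -1 (j = 1 - 1*2 = 1 - 2 = -1)
F(Q, E) = (E + Q)/(2*Q) (F(Q, E) = (E + Q)/((2*Q)) = (E + Q)*(1/(2*Q)) = (E + Q)/(2*Q))
116*(I(-9) + F(13, j)) = 116*(-10 + (1/2)*(-1 + 13)/13) = 116*(-10 + (1/2)*(1/13)*12) = 116*(-10 + 6/13) = 116*(-124/13) = -14384/13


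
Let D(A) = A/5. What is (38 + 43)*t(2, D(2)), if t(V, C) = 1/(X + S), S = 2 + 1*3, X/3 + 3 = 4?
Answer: 81/8 ≈ 10.125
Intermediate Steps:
X = 3 (X = -9 + 3*4 = -9 + 12 = 3)
D(A) = A/5 (D(A) = A*(⅕) = A/5)
S = 5 (S = 2 + 3 = 5)
t(V, C) = ⅛ (t(V, C) = 1/(3 + 5) = 1/8 = ⅛)
(38 + 43)*t(2, D(2)) = (38 + 43)*(⅛) = 81*(⅛) = 81/8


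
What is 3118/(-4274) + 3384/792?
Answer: 83290/23507 ≈ 3.5432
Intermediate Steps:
3118/(-4274) + 3384/792 = 3118*(-1/4274) + 3384*(1/792) = -1559/2137 + 47/11 = 83290/23507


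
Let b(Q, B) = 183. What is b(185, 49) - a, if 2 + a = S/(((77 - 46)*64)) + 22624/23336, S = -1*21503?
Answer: 1127769179/5787328 ≈ 194.87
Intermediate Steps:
S = -21503
a = -68688155/5787328 (a = -2 + (-21503*1/(64*(77 - 46)) + 22624/23336) = -2 + (-21503/(31*64) + 22624*(1/23336)) = -2 + (-21503/1984 + 2828/2917) = -2 - 57113499/5787328 = -68688155/5787328 ≈ -11.869)
b(185, 49) - a = 183 - 1*(-68688155/5787328) = 183 + 68688155/5787328 = 1127769179/5787328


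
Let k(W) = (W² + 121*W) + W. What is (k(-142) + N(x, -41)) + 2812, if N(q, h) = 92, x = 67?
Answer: 5744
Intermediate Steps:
k(W) = W² + 122*W
(k(-142) + N(x, -41)) + 2812 = (-142*(122 - 142) + 92) + 2812 = (-142*(-20) + 92) + 2812 = (2840 + 92) + 2812 = 2932 + 2812 = 5744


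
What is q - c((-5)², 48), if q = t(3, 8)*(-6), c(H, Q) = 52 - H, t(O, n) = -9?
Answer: 27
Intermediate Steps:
q = 54 (q = -9*(-6) = 54)
q - c((-5)², 48) = 54 - (52 - 1*(-5)²) = 54 - (52 - 1*25) = 54 - (52 - 25) = 54 - 1*27 = 54 - 27 = 27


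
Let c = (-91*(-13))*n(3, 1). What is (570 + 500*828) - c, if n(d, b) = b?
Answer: 413387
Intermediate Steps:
c = 1183 (c = -91*(-13)*1 = 1183*1 = 1183)
(570 + 500*828) - c = (570 + 500*828) - 1*1183 = (570 + 414000) - 1183 = 414570 - 1183 = 413387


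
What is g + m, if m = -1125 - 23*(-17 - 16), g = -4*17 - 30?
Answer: -464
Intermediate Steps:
g = -98 (g = -68 - 30 = -98)
m = -366 (m = -1125 - 23*(-33) = -1125 + 759 = -366)
g + m = -98 - 366 = -464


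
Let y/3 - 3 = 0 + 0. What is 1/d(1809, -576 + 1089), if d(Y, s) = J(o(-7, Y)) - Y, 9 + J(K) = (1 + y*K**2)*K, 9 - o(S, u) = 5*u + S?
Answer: -1/6624627593348 ≈ -1.5095e-13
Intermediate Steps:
y = 9 (y = 9 + 3*(0 + 0) = 9 + 3*0 = 9 + 0 = 9)
o(S, u) = 9 - S - 5*u (o(S, u) = 9 - (5*u + S) = 9 - (S + 5*u) = 9 + (-S - 5*u) = 9 - S - 5*u)
J(K) = -9 + K*(1 + 9*K**2) (J(K) = -9 + (1 + 9*K**2)*K = -9 + K*(1 + 9*K**2))
d(Y, s) = 7 - 6*Y + 9*(16 - 5*Y)**3 (d(Y, s) = (-9 + (9 - 1*(-7) - 5*Y) + 9*(9 - 1*(-7) - 5*Y)**3) - Y = (-9 + (9 + 7 - 5*Y) + 9*(9 + 7 - 5*Y)**3) - Y = (-9 + (16 - 5*Y) + 9*(16 - 5*Y)**3) - Y = (7 - 5*Y + 9*(16 - 5*Y)**3) - Y = 7 - 6*Y + 9*(16 - 5*Y)**3)
1/d(1809, -576 + 1089) = 1/(7 - 9*(-16 + 5*1809)**3 - 6*1809) = 1/(7 - 9*(-16 + 9045)**3 - 10854) = 1/(7 - 9*9029**3 - 10854) = 1/(7 - 9*736069731389 - 10854) = 1/(7 - 6624627582501 - 10854) = 1/(-6624627593348) = -1/6624627593348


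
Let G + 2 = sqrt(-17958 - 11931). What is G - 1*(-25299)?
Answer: 25297 + 27*I*sqrt(41) ≈ 25297.0 + 172.88*I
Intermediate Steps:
G = -2 + 27*I*sqrt(41) (G = -2 + sqrt(-17958 - 11931) = -2 + sqrt(-29889) = -2 + 27*I*sqrt(41) ≈ -2.0 + 172.88*I)
G - 1*(-25299) = (-2 + 27*I*sqrt(41)) - 1*(-25299) = (-2 + 27*I*sqrt(41)) + 25299 = 25297 + 27*I*sqrt(41)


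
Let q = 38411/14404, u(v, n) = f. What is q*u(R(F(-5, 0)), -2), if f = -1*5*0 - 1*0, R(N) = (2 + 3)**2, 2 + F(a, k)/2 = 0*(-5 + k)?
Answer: 0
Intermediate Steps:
F(a, k) = -4 (F(a, k) = -4 + 2*(0*(-5 + k)) = -4 + 2*0 = -4 + 0 = -4)
R(N) = 25 (R(N) = 5**2 = 25)
f = 0 (f = -5*0 + 0 = 0 + 0 = 0)
u(v, n) = 0
q = 38411/14404 (q = 38411*(1/14404) = 38411/14404 ≈ 2.6667)
q*u(R(F(-5, 0)), -2) = (38411/14404)*0 = 0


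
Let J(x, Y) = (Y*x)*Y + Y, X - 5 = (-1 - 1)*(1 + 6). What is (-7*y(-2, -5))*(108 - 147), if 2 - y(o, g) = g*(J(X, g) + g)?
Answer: -320229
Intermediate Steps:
X = -9 (X = 5 + (-1 - 1)*(1 + 6) = 5 - 2*7 = 5 - 14 = -9)
J(x, Y) = Y + x*Y² (J(x, Y) = x*Y² + Y = Y + x*Y²)
y(o, g) = 2 - g*(g + g*(1 - 9*g)) (y(o, g) = 2 - g*(g*(1 + g*(-9)) + g) = 2 - g*(g*(1 - 9*g) + g) = 2 - g*(g + g*(1 - 9*g)))
(-7*y(-2, -5))*(108 - 147) = (-7*(2 - 2*(-5)² + 9*(-5)³))*(108 - 147) = -7*(2 - 2*25 + 9*(-125))*(-39) = -7*(2 - 50 - 1125)*(-39) = -7*(-1173)*(-39) = 8211*(-39) = -320229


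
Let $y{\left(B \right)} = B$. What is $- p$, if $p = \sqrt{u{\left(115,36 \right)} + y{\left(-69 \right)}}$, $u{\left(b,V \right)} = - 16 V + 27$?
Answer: $- i \sqrt{618} \approx - 24.86 i$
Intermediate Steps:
$u{\left(b,V \right)} = 27 - 16 V$
$p = i \sqrt{618}$ ($p = \sqrt{\left(27 - 576\right) - 69} = \sqrt{-549 - 69} = \sqrt{-618} = i \sqrt{618} \approx 24.86 i$)
$- p = - i \sqrt{618}$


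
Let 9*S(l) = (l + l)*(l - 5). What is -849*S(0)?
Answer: 0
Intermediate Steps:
S(l) = 2*l*(-5 + l)/9 (S(l) = ((l + l)*(l - 5))/9 = ((2*l)*(-5 + l))/9 = (2*l*(-5 + l))/9 = 2*l*(-5 + l)/9)
-849*S(0) = -566*0*(-5 + 0)/3 = -566*0*(-5)/3 = -849*0 = 0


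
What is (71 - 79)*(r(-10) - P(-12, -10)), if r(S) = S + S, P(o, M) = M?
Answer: 80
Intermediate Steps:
r(S) = 2*S
(71 - 79)*(r(-10) - P(-12, -10)) = (71 - 79)*(2*(-10) - 1*(-10)) = -8*(-20 + 10) = -8*(-10) = 80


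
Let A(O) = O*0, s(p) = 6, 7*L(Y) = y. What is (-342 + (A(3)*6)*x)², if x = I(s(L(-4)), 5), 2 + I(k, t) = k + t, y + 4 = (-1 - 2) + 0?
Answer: 116964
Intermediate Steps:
y = -7 (y = -4 + ((-1 - 2) + 0) = -4 + (-3 + 0) = -4 - 3 = -7)
L(Y) = -1 (L(Y) = (⅐)*(-7) = -1)
A(O) = 0
I(k, t) = -2 + k + t (I(k, t) = -2 + (k + t) = -2 + k + t)
x = 9 (x = -2 + 6 + 5 = 9)
(-342 + (A(3)*6)*x)² = (-342 + (0*6)*9)² = (-342 + 0*9)² = (-342 + 0)² = (-342)² = 116964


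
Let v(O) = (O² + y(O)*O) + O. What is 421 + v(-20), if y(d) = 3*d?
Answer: 2001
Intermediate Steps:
v(O) = O + 4*O² (v(O) = (O² + (3*O)*O) + O = (O² + 3*O²) + O = 4*O² + O = O + 4*O²)
421 + v(-20) = 421 - 20*(1 + 4*(-20)) = 421 - 20*(1 - 80) = 421 - 20*(-79) = 421 + 1580 = 2001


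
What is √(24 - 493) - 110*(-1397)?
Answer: 153670 + I*√469 ≈ 1.5367e+5 + 21.656*I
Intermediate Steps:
√(24 - 493) - 110*(-1397) = √(-469) + 153670 = I*√469 + 153670 = 153670 + I*√469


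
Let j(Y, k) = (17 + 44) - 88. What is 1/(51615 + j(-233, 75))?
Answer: 1/51588 ≈ 1.9384e-5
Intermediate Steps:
j(Y, k) = -27 (j(Y, k) = 61 - 88 = -27)
1/(51615 + j(-233, 75)) = 1/(51615 - 27) = 1/51588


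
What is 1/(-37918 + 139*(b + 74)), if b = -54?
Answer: -1/35138 ≈ -2.8459e-5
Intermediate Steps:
1/(-37918 + 139*(b + 74)) = 1/(-37918 + 139*(-54 + 74)) = 1/(-37918 + 139*20) = 1/(-37918 + 2780) = 1/(-35138) = -1/35138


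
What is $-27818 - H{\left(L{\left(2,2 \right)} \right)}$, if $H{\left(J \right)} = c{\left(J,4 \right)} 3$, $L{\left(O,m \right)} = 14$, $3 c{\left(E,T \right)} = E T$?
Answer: $-27874$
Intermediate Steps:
$c{\left(E,T \right)} = \frac{E T}{3}$
$H{\left(J \right)} = 4 J$ ($H{\left(J \right)} = \frac{1}{3} J 4 \cdot 3 = \frac{4 J}{3} \cdot 3 = 4 J$)
$-27818 - H{\left(L{\left(2,2 \right)} \right)} = -27818 - 4 \cdot 14 = -27818 - 56 = -27874$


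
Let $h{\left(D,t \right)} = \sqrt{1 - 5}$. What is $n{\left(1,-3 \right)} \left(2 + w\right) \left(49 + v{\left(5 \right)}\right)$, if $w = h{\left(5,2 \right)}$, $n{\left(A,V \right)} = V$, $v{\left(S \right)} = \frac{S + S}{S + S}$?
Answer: $-300 - 300 i \approx -300.0 - 300.0 i$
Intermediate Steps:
$v{\left(S \right)} = 1$ ($v{\left(S \right)} = \frac{2 S}{2 S} = 2 S \frac{1}{2 S} = 1$)
$h{\left(D,t \right)} = 2 i$ ($h{\left(D,t \right)} = \sqrt{-4} = 2 i$)
$w = 2 i \approx 2.0 i$
$n{\left(1,-3 \right)} \left(2 + w\right) \left(49 + v{\left(5 \right)}\right) = - 3 \left(2 + 2 i\right) \left(49 + 1\right) = \left(-6 - 6 i\right) 50 = -300 - 300 i$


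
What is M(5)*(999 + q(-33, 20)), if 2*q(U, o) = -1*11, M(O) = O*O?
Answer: 49675/2 ≈ 24838.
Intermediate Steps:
M(O) = O²
q(U, o) = -11/2 (q(U, o) = (-1*11)/2 = (½)*(-11) = -11/2)
M(5)*(999 + q(-33, 20)) = 5²*(999 - 11/2) = 25*(1987/2) = 49675/2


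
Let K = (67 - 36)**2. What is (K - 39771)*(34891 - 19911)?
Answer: -581373800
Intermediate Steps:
K = 961 (K = 31**2 = 961)
(K - 39771)*(34891 - 19911) = (961 - 39771)*(34891 - 19911) = -38810*14980 = -581373800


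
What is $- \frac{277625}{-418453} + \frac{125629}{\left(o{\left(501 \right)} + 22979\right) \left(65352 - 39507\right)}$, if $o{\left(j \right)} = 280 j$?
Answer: $\frac{1171471505701312}{1765632662661315} \approx 0.66349$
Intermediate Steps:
$- \frac{277625}{-418453} + \frac{125629}{\left(o{\left(501 \right)} + 22979\right) \left(65352 - 39507\right)} = - \frac{277625}{-418453} + \frac{125629}{\left(280 \cdot 501 + 22979\right) \left(65352 - 39507\right)} = \left(-277625\right) \left(- \frac{1}{418453}\right) + \frac{125629}{\left(140280 + 22979\right) 25845} = \frac{277625}{418453} + \frac{125629}{163259 \cdot 25845} = \frac{277625}{418453} + \frac{125629}{4219428855} = \frac{1171471505701312}{1765632662661315}$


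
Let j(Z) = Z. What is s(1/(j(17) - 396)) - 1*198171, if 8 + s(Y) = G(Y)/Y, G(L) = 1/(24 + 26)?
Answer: -9909329/50 ≈ -1.9819e+5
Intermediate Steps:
G(L) = 1/50
s(Y) = -8 + 1/(50*Y)
s(1/(j(17) - 396)) - 1*198171 = (-8 + 1/(50*(1/(17 - 396)))) - 1*198171 = (-8 + 1/(50*(1/(-379)))) - 198171 = (-8 + 1/(50*(-1/379))) - 198171 = (-8 + (1/50)*(-379)) - 198171 = (-8 - 379/50) - 198171 = -779/50 - 198171 = -9909329/50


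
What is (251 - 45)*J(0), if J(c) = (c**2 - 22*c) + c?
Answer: 0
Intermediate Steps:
J(c) = c**2 - 21*c
(251 - 45)*J(0) = (251 - 45)*(0*(-21 + 0)) = 206*(0*(-21)) = 206*0 = 0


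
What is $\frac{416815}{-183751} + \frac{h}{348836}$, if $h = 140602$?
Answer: $- \frac{59782159619}{32049481918} \approx -1.8653$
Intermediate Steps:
$\frac{416815}{-183751} + \frac{h}{348836} = \frac{416815}{-183751} + \frac{140602}{348836} = 416815 \left(- \frac{1}{183751}\right) + 140602 \cdot \frac{1}{348836} = - \frac{416815}{183751} + \frac{70301}{174418} = - \frac{59782159619}{32049481918}$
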